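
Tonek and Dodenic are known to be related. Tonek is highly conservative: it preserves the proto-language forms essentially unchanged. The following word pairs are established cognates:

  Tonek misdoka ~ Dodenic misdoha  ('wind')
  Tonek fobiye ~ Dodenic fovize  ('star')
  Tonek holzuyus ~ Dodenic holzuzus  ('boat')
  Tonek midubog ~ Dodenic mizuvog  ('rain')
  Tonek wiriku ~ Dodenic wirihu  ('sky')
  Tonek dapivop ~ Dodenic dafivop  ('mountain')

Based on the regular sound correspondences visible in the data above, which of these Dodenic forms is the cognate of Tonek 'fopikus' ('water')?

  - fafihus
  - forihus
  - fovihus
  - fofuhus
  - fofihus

dapivop ~ dafivop — Tonek p corresponds to Dodenic f between vowels (before a front vowel).
wiriku ~ wirihu — Tonek k corresponds to Dodenic h between vowels (before a back vowel).
Applying these to Tonek 'fopikus':
  fopikus → fofikus   (p→f between vowels (before a front vowel))
  fofikus → fofihus   (k→h between vowels (before a back vowel))
So the Dodenic cognate is 'fofihus'.

fofihus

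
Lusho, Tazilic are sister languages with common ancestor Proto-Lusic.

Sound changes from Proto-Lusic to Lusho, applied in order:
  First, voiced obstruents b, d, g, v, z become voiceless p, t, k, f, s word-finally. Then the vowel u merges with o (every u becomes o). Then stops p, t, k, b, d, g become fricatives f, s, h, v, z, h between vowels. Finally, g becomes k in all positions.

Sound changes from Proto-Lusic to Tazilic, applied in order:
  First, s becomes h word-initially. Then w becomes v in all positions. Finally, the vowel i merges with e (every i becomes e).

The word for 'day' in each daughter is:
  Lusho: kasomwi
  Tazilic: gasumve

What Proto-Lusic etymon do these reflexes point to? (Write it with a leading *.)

Position 4: Lusho has o, Tazilic has u. Tazilic preserves u here (none of its changes turn any other segment into u), so the proto-segment is *u.
Position 1: Lusho has k, Tazilic has g. Tazilic preserves g here (none of its changes turn any other segment into g), so the proto-segment is *g.
Continuing position by position gives *gasumwi; check it forward:
Lusho: *gasumwi > gasomwi > kasomwi  (by vowel merger, unconditioned shift)
Tazilic: *gasumwi > gasumvi > gasumve  (by unconditioned shift, vowel merger)
No other proto-form is consistent with every reflex, so the reconstruction is *gasumwi.

*gasumwi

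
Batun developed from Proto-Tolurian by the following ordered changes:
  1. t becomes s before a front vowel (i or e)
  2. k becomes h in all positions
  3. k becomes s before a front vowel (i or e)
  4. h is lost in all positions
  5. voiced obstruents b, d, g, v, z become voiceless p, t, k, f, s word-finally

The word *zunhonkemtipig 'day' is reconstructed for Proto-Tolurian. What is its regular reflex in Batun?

Batun: start from *zunhonkemtipig.
  rule 1 (palatalisation): zunhonkemtipig → zunhonkemsipig
  rule 2 (unconditioned shift): zunhonkemsipig → zunhonhemsipig
  rule 3: no change — zunhonhemsipig
  rule 4 (h-loss): zunhonhemsipig → zunonemsipig
  rule 5 (final devoicing): zunonemsipig → zunonemsipik
  ⇒ Batun zunonemsipik

zunonemsipik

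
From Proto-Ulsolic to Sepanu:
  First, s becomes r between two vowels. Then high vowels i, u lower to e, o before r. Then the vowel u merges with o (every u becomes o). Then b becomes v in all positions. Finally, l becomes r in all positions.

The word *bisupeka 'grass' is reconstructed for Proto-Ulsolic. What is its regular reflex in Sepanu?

veropeka

Sepanu: *bisupeka > birupeka > berupeka > beropeka > veropeka  (by rhotacism, pre-rhotic lowering, vowel merger, unconditioned shift)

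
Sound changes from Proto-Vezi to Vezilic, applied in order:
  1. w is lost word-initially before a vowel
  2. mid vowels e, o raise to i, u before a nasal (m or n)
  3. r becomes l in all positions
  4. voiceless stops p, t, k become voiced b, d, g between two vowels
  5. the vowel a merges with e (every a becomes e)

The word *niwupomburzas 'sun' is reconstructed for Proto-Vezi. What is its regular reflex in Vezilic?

Vezilic: start from *niwupomburzas.
  rule 1: no change — niwupomburzas
  rule 2 (pre-nasal raising): niwupomburzas → niwupumburzas
  rule 3 (unconditioned shift): niwupumburzas → niwupumbulzas
  rule 4 (intervocalic voicing): niwupumbulzas → niwubumbulzas
  rule 5 (vowel merger): niwubumbulzas → niwubumbulzes
  ⇒ Vezilic niwubumbulzes

niwubumbulzes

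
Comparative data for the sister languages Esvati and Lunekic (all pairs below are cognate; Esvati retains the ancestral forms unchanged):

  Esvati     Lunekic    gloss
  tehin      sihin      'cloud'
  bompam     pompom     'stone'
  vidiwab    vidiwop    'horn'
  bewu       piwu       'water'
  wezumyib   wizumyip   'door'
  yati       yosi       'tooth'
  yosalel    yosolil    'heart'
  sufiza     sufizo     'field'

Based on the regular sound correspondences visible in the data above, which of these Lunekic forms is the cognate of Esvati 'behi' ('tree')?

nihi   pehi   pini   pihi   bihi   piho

bewu ~ piwu — Esvati b corresponds to Lunekic p word-initially before a front vowel.
tehin ~ sihin, bewu ~ piwu — Esvati e corresponds to Lunekic i after a consonant, before a consonant other than r, m, n, p, b, f, v.
Applying these to Esvati 'behi':
  behi → pehi   (b→p word-initially before a front vowel)
  pehi → pihi   (e→i after a consonant, before a consonant other than r, m, n, p, b, f, v)
So the Lunekic cognate is 'pihi'.

pihi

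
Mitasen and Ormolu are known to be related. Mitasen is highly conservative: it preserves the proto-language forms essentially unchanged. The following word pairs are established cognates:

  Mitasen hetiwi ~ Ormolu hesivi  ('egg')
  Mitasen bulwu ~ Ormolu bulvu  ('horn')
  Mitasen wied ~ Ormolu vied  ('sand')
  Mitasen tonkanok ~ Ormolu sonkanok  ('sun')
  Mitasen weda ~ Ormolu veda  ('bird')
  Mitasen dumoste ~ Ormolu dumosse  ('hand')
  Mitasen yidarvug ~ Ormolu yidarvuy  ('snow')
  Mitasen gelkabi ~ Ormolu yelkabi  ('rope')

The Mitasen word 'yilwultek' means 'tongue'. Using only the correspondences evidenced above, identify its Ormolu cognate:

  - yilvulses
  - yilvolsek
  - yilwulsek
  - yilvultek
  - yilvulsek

yilvulsek

bulwu ~ bulvu — Mitasen w corresponds to Ormolu v after a consonant, before a back vowel.
dumoste ~ dumosse — Mitasen t corresponds to Ormolu s after a consonant, before a front vowel.
Applying these to Mitasen 'yilwultek':
  yilwultek → yilvultek   (w→v after a consonant, before a back vowel)
  yilvultek → yilvulsek   (t→s after a consonant, before a front vowel)
So the Ormolu cognate is 'yilvulsek'.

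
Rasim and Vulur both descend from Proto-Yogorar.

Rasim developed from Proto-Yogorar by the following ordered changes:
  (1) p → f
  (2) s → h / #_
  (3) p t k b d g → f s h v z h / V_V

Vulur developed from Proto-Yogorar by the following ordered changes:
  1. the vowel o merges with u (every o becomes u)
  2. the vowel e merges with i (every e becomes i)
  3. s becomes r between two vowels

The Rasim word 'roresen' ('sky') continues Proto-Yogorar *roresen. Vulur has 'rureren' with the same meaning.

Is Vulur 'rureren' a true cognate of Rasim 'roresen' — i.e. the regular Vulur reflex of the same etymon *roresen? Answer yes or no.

no

Derive the expected Vulur reflex of *roresen:
Vulur: start from *roresen.
  rule 1 (vowel merger): roresen → ruresen
  rule 2 (vowel merger): ruresen → rurisin
  rule 3 (rhotacism): rurisin → ruririn
  ⇒ Vulur ruririn
The regular Vulur reflex would be 'ruririn', but the attested form is 'rureren'. The correspondence is irregular, so they are not cognates (the Vulur form has a different source).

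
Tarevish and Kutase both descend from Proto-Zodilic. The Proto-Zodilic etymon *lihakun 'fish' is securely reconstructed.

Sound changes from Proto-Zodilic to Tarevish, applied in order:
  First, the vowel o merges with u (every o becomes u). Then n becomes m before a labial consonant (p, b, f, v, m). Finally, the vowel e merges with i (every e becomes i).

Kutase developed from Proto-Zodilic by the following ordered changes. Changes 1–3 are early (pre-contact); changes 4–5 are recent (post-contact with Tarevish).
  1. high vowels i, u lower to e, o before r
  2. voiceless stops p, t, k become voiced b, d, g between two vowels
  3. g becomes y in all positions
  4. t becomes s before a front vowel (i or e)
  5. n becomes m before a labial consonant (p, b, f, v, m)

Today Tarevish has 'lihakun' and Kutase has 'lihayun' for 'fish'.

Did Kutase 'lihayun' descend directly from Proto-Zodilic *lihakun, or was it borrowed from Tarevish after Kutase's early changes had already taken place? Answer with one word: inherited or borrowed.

If inherited, *lihakun would pass through all of Kutase's changes:
Kutase: *lihakun
  lihakun (rule 1 does not apply)
  lihakun → lihagun   [intervocalic voicing]
  lihagun → lihayun   [unconditioned shift]
  lihayun (rule 4 does not apply)
  lihayun (rule 5 does not apply)
  giving Kutase lihayun.
If borrowed from Tarevish 'lihakun' after the early changes, it would undergo only the recent ones:
  rule 4 (palatalisation): no change (lihakun)
  rule 5 (nasal place assimilation): no change (lihakun)
  ⇒ as a loan: lihakun
Kutase 'lihayun' matches the inherited outcome exactly, so it is an inherited cognate, not a loan.

inherited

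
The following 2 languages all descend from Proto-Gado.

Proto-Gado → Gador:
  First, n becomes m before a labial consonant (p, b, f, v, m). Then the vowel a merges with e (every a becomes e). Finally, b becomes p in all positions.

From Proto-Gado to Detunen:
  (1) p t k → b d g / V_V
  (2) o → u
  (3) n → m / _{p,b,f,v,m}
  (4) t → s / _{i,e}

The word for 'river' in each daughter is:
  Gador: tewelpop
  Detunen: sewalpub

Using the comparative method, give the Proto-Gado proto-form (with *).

*tewalpob

Position 8: Gador has p, Detunen has b. Taking the neighbouring segments as reconstructed: Gador p could go back to *p or *b; Detunen b can only go back to *b — the one source consistent with every daughter is *b.
Position 1: Gador has t, Detunen has s. Gador preserves t here (none of its changes turn any other segment into t), so the proto-segment is *t.
Verify the candidate proto-form against each daughter:
Gador: start from *tewalpob.
  rule 1: no change — tewalpob
  rule 2 (vowel merger): tewalpob → tewelpob
  rule 3 (unconditioned shift): tewelpob → tewelpop
  ⇒ Gador tewelpop
Detunen: *tewalpob > tewalpub > sewalpub  (by vowel merger, palatalisation)
No other proto-form is consistent with every reflex, so the reconstruction is *tewalpob.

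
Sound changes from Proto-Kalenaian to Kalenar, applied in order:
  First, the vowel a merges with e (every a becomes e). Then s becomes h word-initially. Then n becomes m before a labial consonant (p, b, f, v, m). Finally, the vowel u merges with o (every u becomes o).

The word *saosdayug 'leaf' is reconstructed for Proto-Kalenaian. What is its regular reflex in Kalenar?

Kalenar: start from *saosdayug.
  rule 1 (vowel merger): saosdayug → seosdeyug
  rule 2 (debuccalisation): seosdeyug → heosdeyug
  rule 3: no change — heosdeyug
  rule 4 (vowel merger): heosdeyug → heosdeyog
  ⇒ Kalenar heosdeyog

heosdeyog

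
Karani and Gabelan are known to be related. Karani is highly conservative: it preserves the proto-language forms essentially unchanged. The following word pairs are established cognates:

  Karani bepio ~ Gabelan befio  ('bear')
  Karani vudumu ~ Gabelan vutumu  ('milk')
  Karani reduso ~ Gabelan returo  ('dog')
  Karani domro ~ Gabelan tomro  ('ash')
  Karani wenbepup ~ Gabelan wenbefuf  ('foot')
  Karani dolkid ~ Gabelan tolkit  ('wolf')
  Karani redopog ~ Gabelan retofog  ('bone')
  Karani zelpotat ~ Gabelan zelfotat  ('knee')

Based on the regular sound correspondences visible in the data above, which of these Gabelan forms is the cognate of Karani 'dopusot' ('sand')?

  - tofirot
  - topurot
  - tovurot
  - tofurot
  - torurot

tofurot

domro ~ tomro, dolkid ~ tolkit — Karani d corresponds to Gabelan t word-initially before a back vowel.
wenbepup ~ wenbefuf — Karani p corresponds to Gabelan f between vowels (before a back vowel).
reduso ~ returo — Karani s corresponds to Gabelan r between vowels (before a back vowel).
Applying these to Karani 'dopusot':
  dopusot → topusot   (d→t word-initially before a back vowel)
  topusot → tofusot   (p→f between vowels (before a back vowel))
  tofusot → tofurot   (s→r between vowels (before a back vowel))
So the Gabelan cognate is 'tofurot'.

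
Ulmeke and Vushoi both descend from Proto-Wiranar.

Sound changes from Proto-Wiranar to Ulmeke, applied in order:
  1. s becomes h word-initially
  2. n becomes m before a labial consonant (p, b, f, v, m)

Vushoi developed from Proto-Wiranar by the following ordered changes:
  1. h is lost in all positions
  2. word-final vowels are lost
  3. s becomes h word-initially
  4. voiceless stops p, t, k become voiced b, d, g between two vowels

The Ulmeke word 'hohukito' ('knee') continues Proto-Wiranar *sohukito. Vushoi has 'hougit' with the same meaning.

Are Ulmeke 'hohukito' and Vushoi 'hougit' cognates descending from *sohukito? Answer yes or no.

yes

Derive the expected Vushoi reflex of *sohukito:
Vushoi: start from *sohukito.
  rule 1 (h-loss): sohukito → soukito
  rule 2 (apocope): soukito → soukit
  rule 3 (debuccalisation): soukit → houkit
  rule 4 (intervocalic voicing): houkit → hougit
  ⇒ Vushoi hougit
Vushoi 'hougit' matches the regular reflex exactly, so the pair is cognate.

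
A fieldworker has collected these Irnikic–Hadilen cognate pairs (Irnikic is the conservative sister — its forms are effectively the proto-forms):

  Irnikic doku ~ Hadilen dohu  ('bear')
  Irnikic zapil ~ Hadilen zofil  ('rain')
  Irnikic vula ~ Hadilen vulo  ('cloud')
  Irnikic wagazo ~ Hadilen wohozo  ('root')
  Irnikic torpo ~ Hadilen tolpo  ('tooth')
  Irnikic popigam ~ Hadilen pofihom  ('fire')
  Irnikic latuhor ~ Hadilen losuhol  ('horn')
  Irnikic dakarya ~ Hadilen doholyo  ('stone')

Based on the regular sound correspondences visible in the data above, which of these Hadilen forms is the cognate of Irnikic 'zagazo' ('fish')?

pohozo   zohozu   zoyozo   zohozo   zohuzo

wagazo ~ wohozo, latuhor ~ losuhol — Irnikic a corresponds to Hadilen o after a consonant, before a consonant other than r, m, n, p, b, f, v.
wagazo ~ wohozo, popigam ~ pofihom — Irnikic g corresponds to Hadilen h between vowels (before a back vowel).
Applying these to Irnikic 'zagazo':
  zagazo → zogazo   (a→o after a consonant, before a consonant other than r, m, n, p, b, f, v)
  zogazo → zohazo   (g→h between vowels (before a back vowel))
  zohazo → zohozo   (a→o after a consonant, before a consonant other than r, m, n, p, b, f, v)
So the Hadilen cognate is 'zohozo'.

zohozo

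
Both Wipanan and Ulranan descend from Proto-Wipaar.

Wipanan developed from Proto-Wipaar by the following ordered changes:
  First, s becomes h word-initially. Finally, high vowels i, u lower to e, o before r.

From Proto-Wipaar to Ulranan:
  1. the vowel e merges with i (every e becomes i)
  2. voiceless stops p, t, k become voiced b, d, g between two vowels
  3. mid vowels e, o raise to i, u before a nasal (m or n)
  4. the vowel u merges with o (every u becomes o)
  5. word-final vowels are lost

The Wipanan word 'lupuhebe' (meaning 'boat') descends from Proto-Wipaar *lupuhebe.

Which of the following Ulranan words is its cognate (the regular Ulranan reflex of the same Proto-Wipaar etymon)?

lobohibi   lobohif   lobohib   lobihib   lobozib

Ulranan: *lupuhebe > lupuhibi > lubuhibi > lobohibi > lobohib  (by vowel merger, intervocalic voicing, vowel merger, apocope)

lobohib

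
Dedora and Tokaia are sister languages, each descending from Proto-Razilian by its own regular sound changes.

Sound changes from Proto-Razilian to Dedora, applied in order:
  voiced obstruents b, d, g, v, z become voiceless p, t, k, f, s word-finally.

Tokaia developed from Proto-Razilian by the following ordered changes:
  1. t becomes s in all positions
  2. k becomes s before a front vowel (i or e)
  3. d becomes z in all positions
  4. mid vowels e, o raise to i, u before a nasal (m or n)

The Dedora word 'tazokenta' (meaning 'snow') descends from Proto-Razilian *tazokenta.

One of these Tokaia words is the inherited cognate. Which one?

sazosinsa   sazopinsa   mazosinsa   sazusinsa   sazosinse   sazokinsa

sazosinsa

Tokaia: *tazokenta
  tazokenta → sazokensa   [unconditioned shift]
  sazokensa → sazosensa   [palatalisation]
  sazosensa (rule 3 does not apply)
  sazosensa → sazosinsa   [pre-nasal raising]
  giving Tokaia sazosinsa.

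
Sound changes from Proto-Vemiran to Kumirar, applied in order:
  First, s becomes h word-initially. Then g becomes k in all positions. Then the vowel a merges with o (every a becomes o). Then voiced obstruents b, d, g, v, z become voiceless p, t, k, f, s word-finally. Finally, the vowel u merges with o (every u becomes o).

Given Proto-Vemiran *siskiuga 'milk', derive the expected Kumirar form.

Kumirar: *siskiuga > hiskiuga > hiskiuka > hiskiuko > hiskioko  (by debuccalisation, unconditioned shift, vowel merger, vowel merger)

hiskioko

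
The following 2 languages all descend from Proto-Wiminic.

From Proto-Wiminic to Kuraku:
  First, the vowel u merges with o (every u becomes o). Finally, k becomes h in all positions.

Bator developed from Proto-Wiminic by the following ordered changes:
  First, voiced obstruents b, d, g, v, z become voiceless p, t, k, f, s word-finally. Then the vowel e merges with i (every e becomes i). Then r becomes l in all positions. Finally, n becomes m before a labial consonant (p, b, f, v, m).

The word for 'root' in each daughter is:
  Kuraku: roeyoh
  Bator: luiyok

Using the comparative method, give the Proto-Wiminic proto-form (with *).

*rueyok

Position 1: Kuraku has r, Bator has l. Kuraku preserves r here (none of its changes turn any other segment into r), so the proto-segment is *r.
Position 6: Kuraku has h, Bator has k. Taking the neighbouring segments as reconstructed: Kuraku h could go back to *k or *h; Bator k could go back to *k or *g — the one source consistent with every daughter is *k.
Position 2: Kuraku has o, Bator has u. Bator preserves u here (none of its changes turn any other segment into u), so the proto-segment is *u.
Continuing position by position gives *rueyok; check it forward:
Kuraku: *rueyok
  rueyok → roeyok   [vowel merger]
  roeyok → roeyoh   [unconditioned shift]
  giving Kuraku roeyoh.
Bator: *rueyok > ruiyok > luiyok  (by vowel merger, unconditioned shift)
*rueyok is the unique common source.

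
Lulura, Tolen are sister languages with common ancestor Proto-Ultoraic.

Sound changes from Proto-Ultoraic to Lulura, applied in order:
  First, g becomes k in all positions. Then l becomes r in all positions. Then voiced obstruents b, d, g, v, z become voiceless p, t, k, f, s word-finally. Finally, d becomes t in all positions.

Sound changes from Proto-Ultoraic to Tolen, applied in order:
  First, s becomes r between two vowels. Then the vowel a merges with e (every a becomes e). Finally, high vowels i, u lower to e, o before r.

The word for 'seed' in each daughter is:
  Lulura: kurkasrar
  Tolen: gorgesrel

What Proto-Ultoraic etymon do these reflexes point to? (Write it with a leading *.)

*gurgasral

Position 2: Lulura has u, Tolen has o. Lulura preserves u here (none of its changes turn any other segment into u), so the proto-segment is *u.
Position 9: Lulura has r, Tolen has l. Tolen preserves l here (none of its changes turn any other segment into l), so the proto-segment is *l.
This points to *gurgasral. Verify forward in each daughter:
Lulura: *gurgasral > kurkasral > kurkasrar  (by unconditioned shift, unconditioned shift)
Tolen: *gurgasral > gurgesrel > gorgesrel  (by vowel merger, pre-rhotic lowering)
Only *gurgasral yields all of Lulura kurkasrar, Tolen gorgesrel.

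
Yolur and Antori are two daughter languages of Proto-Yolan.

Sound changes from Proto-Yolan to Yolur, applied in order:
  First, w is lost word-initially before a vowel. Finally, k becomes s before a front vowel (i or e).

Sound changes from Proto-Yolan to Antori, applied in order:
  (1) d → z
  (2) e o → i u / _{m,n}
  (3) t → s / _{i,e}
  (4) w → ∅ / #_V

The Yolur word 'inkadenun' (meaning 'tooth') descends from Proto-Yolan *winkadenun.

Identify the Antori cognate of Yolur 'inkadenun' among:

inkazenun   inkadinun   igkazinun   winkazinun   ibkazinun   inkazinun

inkazinun

Antori: start from *winkadenun.
  rule 1 (unconditioned shift): winkadenun → winkazenun
  rule 2 (pre-nasal raising): winkazenun → winkazinun
  rule 3: no change — winkazinun
  rule 4 (glide loss): winkazinun → inkazinun
  ⇒ Antori inkazinun
Among the options, 'inkazinun' alone shows every Antori change applied in order.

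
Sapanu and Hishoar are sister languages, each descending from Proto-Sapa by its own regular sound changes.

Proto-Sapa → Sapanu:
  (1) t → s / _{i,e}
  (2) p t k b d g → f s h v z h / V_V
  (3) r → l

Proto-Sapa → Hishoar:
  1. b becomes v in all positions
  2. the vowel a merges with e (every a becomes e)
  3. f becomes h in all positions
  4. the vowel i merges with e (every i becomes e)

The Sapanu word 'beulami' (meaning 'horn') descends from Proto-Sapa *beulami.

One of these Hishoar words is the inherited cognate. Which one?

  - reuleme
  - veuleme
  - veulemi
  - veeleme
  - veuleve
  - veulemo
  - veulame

veuleme

Hishoar: *beulami > veulami > veulemi > veuleme  (by unconditioned shift, vowel merger, vowel merger)
Among the options, 'veuleme' alone shows every Hishoar change applied in order.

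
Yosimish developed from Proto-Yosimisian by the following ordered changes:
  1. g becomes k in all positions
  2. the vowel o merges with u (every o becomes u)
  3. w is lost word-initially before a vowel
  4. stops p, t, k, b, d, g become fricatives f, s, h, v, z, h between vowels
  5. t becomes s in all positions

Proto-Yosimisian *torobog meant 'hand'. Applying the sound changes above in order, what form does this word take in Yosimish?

Yosimish: start from *torobog.
  rule 1 (unconditioned shift): torobog → torobok
  rule 2 (vowel merger): torobok → turubuk
  rule 3: no change — turubuk
  rule 4 (intervocalic lenition): turubuk → turuvuk
  rule 5 (unconditioned shift): turuvuk → suruvuk
  ⇒ Yosimish suruvuk

suruvuk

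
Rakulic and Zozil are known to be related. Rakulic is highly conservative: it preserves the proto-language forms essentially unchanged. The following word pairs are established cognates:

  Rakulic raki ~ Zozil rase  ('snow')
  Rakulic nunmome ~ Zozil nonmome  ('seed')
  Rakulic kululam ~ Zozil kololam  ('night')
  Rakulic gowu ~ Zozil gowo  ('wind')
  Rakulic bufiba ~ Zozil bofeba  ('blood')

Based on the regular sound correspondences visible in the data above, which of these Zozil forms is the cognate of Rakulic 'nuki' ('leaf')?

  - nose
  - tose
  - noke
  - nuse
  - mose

kululam ~ kololam — Rakulic u corresponds to Zozil o after a consonant, before a consonant other than r, m, n, p, b, f, v.
raki ~ rase — Rakulic k corresponds to Zozil s between vowels (before a front vowel).
raki ~ rase — Rakulic i corresponds to Zozil e word-finally.
Applying these to Rakulic 'nuki':
  nuki → noki   (u→o after a consonant, before a consonant other than r, m, n, p, b, f, v)
  noki → nosi   (k→s between vowels (before a front vowel))
  nosi → nose   (i→e word-finally)
So the Zozil cognate is 'nose'.

nose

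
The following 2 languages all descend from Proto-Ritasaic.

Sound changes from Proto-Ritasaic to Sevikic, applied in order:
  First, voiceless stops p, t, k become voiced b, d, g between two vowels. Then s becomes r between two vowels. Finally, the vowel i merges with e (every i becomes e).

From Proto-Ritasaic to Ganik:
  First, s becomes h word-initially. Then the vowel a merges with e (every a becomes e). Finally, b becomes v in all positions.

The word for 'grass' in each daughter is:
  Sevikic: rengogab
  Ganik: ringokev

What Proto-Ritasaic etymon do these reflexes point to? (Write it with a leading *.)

*ringokab

Position 6: Sevikic has g, Ganik has k. Ganik preserves k here (none of its changes turn any other segment into k), so the proto-segment is *k.
Position 2: Sevikic has e, Ganik has i. Ganik preserves i here (none of its changes turn any other segment into i), so the proto-segment is *i.
Position 7: Sevikic has a, Ganik has e. Sevikic preserves a here (none of its changes turn any other segment into a), so the proto-segment is *a.
Continuing position by position gives *ringokab; check it forward:
Sevikic: *ringokab
  ringokab → ringogab   [intervocalic voicing]
  ringogab (rule 2 does not apply)
  ringogab → rengogab   [vowel merger]
  giving Sevikic rengogab.
Ganik: *ringokab > ringokeb > ringokev  (by vowel merger, unconditioned shift)
Only *ringokab yields all of Sevikic rengogab, Ganik ringokev.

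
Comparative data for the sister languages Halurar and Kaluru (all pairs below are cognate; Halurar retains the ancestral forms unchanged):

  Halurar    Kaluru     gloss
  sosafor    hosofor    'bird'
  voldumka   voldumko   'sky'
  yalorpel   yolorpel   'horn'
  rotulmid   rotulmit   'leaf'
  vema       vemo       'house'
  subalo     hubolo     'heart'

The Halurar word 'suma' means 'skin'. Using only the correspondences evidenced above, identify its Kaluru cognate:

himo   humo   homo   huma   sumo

subalo ~ hubolo — Halurar s corresponds to Kaluru h word-initially before a back vowel.
voldumka ~ voldumko, vema ~ vemo — Halurar a corresponds to Kaluru o word-finally.
Applying these to Halurar 'suma':
  suma → huma   (s→h word-initially before a back vowel)
  huma → humo   (a→o word-finally)
So the Kaluru cognate is 'humo'.

humo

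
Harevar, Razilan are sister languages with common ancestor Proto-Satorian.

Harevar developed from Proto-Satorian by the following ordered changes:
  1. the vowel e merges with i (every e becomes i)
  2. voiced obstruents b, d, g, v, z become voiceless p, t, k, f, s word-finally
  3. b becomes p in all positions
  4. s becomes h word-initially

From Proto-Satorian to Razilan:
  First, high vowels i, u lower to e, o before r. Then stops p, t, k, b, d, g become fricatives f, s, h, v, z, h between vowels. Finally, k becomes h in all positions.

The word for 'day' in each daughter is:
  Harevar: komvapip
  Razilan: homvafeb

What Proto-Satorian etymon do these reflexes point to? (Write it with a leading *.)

Position 6: Harevar has p, Razilan has f. Taking the neighbouring segments as reconstructed: Harevar p could go back to *p or *b; Razilan f could go back to *p or *f — the one source consistent with every daughter is *p.
Position 7: Harevar has i, Razilan has e. Taking the neighbouring segments as reconstructed: Harevar i could go back to *e or *i; Razilan e can only go back to *e — the one source consistent with every daughter is *e.
Position 1: Harevar has k, Razilan has h. Taking the neighbouring segments as reconstructed: Harevar k can only go back to *k; Razilan h could go back to *k or *h — the one source consistent with every daughter is *k.
Continuing position by position gives *komvapeb; check it forward:
Harevar: start from *komvapeb.
  rule 1 (vowel merger): komvapeb → komvapib
  rule 2 (final devoicing): komvapib → komvapip
  rule 3: no change — komvapip
  rule 4: no change — komvapip
  ⇒ Harevar komvapip
Razilan: start from *komvapeb.
  rule 1: no change — komvapeb
  rule 2 (intervocalic lenition): komvapeb → komvafeb
  rule 3 (unconditioned shift): komvafeb → homvafeb
  ⇒ Razilan homvafeb
Only *komvapeb yields all of Harevar komvapip, Razilan homvafeb.

*komvapeb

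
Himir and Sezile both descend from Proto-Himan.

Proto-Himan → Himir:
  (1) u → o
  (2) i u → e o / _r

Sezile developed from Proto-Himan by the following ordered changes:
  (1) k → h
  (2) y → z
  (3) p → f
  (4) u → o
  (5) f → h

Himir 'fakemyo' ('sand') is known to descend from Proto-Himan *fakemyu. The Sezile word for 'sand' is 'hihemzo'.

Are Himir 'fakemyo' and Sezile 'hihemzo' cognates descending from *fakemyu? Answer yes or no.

no

Derive the expected Sezile reflex of *fakemyu:
Sezile: start from *fakemyu.
  rule 1 (unconditioned shift): fakemyu → fahemyu
  rule 2 (unconditioned shift): fahemyu → fahemzu
  rule 3: no change — fahemzu
  rule 4 (vowel merger): fahemzu → fahemzo
  rule 5 (unconditioned shift): fahemzo → hahemzo
  ⇒ Sezile hahemzo
The regular Sezile reflex would be 'hahemzo', but the attested form is 'hihemzo'. The correspondence is irregular, so they are not cognates (the Sezile form has a different source).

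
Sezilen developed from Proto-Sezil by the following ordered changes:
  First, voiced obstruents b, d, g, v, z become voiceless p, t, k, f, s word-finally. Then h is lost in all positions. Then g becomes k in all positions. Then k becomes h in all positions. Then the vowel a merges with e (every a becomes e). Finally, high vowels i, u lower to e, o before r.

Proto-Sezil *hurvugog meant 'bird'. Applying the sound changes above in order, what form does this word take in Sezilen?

Sezilen: *hurvugog > hurvugok > urvugok > urvukok > urvuhoh > orvuhoh  (by final devoicing, h-loss, unconditioned shift, unconditioned shift, pre-rhotic lowering)

orvuhoh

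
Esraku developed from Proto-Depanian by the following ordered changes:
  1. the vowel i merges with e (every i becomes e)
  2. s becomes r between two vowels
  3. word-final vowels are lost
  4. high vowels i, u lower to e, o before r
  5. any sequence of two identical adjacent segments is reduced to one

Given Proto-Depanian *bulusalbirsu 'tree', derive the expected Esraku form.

Esraku: start from *bulusalbirsu.
  rule 1 (vowel merger): bulusalbirsu → bulusalbersu
  rule 2 (rhotacism): bulusalbersu → buluralbersu
  rule 3 (apocope): buluralbersu → buluralbers
  rule 4 (pre-rhotic lowering): buluralbers → buloralbers
  rule 5: no change — buloralbers
  ⇒ Esraku buloralbers

buloralbers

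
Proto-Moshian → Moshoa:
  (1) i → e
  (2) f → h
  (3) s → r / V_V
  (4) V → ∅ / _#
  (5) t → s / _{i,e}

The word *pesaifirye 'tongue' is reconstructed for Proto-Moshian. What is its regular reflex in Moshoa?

Moshoa: *pesaifirye > pesaeferye > pesaeherye > peraeherye > peraehery  (by vowel merger, unconditioned shift, rhotacism, apocope)

peraehery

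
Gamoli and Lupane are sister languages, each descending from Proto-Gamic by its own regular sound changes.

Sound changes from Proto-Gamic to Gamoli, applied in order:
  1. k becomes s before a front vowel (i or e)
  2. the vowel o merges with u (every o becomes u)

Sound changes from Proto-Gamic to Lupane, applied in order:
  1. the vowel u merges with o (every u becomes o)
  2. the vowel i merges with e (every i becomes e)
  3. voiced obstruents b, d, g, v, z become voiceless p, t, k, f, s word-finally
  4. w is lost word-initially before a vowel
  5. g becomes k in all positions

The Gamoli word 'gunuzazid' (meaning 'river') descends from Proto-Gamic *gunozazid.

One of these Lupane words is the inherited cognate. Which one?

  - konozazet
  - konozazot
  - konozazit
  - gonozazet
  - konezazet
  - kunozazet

konozazet

Lupane: *gunozazid > gonozazid > gonozazed > gonozazet > konozazet  (by vowel merger, vowel merger, final devoicing, unconditioned shift)
Only 'konozazet' matches the regular Lupane development of *gunozazid.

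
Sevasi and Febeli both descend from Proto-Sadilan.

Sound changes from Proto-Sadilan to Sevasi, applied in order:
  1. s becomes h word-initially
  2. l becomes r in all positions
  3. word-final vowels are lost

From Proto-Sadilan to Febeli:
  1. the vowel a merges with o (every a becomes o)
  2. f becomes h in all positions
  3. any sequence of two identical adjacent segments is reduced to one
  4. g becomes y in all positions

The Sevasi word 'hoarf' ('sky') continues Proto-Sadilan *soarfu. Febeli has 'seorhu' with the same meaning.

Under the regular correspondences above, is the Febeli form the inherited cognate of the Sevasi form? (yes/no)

no

Derive the expected Febeli reflex of *soarfu:
Febeli: start from *soarfu.
  rule 1 (vowel merger): soarfu → soorfu
  rule 2 (unconditioned shift): soorfu → soorhu
  rule 3 (degemination): soorhu → sorhu
  rule 4: no change — sorhu
  ⇒ Febeli sorhu
The regular Febeli reflex would be 'sorhu', but the attested form is 'seorhu'. The correspondence is irregular, so they are not cognates (the Febeli form has a different source).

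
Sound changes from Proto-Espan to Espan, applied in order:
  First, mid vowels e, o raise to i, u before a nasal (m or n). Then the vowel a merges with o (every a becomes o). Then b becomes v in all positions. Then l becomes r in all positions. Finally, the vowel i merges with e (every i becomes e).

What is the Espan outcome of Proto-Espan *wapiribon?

Espan: start from *wapiribon.
  rule 1 (pre-nasal raising): wapiribon → wapiribun
  rule 2 (vowel merger): wapiribun → wopiribun
  rule 3 (unconditioned shift): wopiribun → wopirivun
  rule 4: no change — wopirivun
  rule 5 (vowel merger): wopirivun → woperevun
  ⇒ Espan woperevun

woperevun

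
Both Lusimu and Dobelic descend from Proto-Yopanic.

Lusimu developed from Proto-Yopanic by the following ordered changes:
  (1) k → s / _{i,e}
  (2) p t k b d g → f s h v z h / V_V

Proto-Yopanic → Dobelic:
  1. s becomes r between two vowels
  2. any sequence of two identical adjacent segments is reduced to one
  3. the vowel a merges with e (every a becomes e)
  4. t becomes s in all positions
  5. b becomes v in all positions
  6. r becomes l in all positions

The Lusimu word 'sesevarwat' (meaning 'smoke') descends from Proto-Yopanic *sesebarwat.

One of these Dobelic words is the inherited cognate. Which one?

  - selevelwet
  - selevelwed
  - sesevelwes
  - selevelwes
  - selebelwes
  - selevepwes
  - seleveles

Dobelic: *sesebarwat > serebarwat > sereberwet > sereberwes > sereverwes > selevelwes  (by rhotacism, vowel merger, unconditioned shift, unconditioned shift, unconditioned shift)

selevelwes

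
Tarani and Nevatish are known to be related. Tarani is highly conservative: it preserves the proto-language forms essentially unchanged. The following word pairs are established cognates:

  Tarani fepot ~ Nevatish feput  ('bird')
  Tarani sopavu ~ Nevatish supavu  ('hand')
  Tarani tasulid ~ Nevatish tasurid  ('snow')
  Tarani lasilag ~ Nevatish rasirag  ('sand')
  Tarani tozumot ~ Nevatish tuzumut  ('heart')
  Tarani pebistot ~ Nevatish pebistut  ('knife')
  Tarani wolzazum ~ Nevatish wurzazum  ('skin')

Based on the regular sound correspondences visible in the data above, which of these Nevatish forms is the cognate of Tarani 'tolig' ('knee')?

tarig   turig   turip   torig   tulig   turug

turig

fepot ~ feput, tozumot ~ tuzumut — Tarani o corresponds to Nevatish u after a consonant, before a consonant other than r, m, n, p, b, f, v.
tasulid ~ tasurid — Tarani l corresponds to Nevatish r between vowels (before a front vowel).
Applying these to Tarani 'tolig':
  tolig → tulig   (o→u after a consonant, before a consonant other than r, m, n, p, b, f, v)
  tulig → turig   (l→r between vowels (before a front vowel))
So the Nevatish cognate is 'turig'.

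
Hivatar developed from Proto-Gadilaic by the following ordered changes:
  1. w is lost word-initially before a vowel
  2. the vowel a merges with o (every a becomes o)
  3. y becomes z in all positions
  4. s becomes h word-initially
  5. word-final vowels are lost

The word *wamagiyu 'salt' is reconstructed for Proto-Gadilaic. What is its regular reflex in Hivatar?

omogiz

Hivatar: *wamagiyu > amagiyu > omogiyu > omogizu > omogiz  (by glide loss, vowel merger, unconditioned shift, apocope)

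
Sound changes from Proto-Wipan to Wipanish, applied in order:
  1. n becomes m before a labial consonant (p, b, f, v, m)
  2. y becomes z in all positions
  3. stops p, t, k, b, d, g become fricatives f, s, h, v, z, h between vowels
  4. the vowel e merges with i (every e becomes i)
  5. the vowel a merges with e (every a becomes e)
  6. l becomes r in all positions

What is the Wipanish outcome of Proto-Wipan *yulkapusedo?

zurkefusizo

Wipanish: start from *yulkapusedo.
  rule 1: no change — yulkapusedo
  rule 2 (unconditioned shift): yulkapusedo → zulkapusedo
  rule 3 (intervocalic lenition): zulkapusedo → zulkafusezo
  rule 4 (vowel merger): zulkafusezo → zulkafusizo
  rule 5 (vowel merger): zulkafusizo → zulkefusizo
  rule 6 (unconditioned shift): zulkefusizo → zurkefusizo
  ⇒ Wipanish zurkefusizo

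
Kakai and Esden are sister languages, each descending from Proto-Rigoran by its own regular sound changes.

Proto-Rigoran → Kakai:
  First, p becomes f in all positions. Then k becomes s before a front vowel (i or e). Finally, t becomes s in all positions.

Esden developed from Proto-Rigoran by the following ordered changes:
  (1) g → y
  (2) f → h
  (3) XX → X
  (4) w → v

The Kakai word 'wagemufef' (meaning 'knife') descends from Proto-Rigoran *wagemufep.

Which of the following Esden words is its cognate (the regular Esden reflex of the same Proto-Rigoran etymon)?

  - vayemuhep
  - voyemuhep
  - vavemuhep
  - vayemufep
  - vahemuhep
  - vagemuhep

Esden: *wagemufep
  wagemufep → wayemufep   [unconditioned shift]
  wayemufep → wayemuhep   [unconditioned shift]
  wayemuhep (rule 3 does not apply)
  wayemuhep → vayemuhep   [unconditioned shift]
  giving Esden vayemuhep.
Only 'vayemuhep' matches the regular Esden development of *wagemufep.

vayemuhep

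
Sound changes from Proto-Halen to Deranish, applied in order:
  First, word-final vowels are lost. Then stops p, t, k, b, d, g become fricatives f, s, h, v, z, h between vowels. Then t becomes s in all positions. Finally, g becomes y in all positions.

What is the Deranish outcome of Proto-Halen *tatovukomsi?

Deranish: start from *tatovukomsi.
  rule 1 (apocope): tatovukomsi → tatovukoms
  rule 2 (intervocalic lenition): tatovukoms → tasovuhoms
  rule 3 (unconditioned shift): tasovuhoms → sasovuhoms
  rule 4: no change — sasovuhoms
  ⇒ Deranish sasovuhoms

sasovuhoms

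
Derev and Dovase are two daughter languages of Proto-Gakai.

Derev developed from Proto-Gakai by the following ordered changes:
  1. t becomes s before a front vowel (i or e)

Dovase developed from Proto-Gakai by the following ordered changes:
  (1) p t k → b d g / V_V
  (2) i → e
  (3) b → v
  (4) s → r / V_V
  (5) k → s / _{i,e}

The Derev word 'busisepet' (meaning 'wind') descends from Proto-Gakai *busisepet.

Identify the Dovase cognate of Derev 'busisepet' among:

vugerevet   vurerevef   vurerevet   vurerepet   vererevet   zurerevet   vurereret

Dovase: *busisepet
  busisepet → busisebet   [intervocalic voicing]
  busisebet → busesebet   [vowel merger]
  busesebet → vusesevet   [unconditioned shift]
  vusesevet → vurerevet   [rhotacism]
  vurerevet (rule 5 does not apply)
  giving Dovase vurerevet.
Among the options, 'vurerevet' alone shows every Dovase change applied in order.

vurerevet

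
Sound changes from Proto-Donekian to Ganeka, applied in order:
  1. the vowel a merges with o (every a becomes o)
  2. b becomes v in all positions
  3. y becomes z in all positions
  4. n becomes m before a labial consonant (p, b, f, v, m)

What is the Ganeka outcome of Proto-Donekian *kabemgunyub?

kovemgunzuv

Ganeka: *kabemgunyub > kobemgunyub > kovemgunyuv > kovemgunzuv  (by vowel merger, unconditioned shift, unconditioned shift)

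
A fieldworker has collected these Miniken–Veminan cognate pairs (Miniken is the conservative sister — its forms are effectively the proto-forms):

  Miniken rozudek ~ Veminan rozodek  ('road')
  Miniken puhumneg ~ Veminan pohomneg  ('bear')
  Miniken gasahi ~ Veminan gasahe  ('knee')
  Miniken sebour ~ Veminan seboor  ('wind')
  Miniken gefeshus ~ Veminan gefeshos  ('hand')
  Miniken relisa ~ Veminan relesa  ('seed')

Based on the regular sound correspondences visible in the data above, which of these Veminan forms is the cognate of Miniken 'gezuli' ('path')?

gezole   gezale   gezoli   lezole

gezole

rozudek ~ rozodek, puhumneg ~ pohomneg — Miniken u corresponds to Veminan o after a consonant, before a consonant other than r, m, n, p, b, f, v.
gasahi ~ gasahe — Miniken i corresponds to Veminan e word-finally.
Applying these to Miniken 'gezuli':
  gezuli → gezoli   (u→o after a consonant, before a consonant other than r, m, n, p, b, f, v)
  gezoli → gezole   (i→e word-finally)
So the Veminan cognate is 'gezole'.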